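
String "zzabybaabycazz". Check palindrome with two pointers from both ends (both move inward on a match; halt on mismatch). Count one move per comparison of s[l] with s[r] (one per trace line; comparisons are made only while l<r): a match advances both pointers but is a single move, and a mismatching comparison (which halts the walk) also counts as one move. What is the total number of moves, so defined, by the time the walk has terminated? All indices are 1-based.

[1,14] 'z'=='z' → l++,r--
[2,13] 'z'=='z' → l++,r--
[3,12] 'a'=='a' → l++,r--
[4,11] 'b'!='c' → stop

4 moves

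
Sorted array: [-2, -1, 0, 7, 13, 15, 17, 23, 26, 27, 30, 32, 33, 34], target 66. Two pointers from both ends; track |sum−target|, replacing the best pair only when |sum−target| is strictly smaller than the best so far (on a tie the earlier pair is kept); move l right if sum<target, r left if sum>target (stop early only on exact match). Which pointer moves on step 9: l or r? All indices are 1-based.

l

l=1 r=14: -2+34=32 d=34 *, l++
l=2 r=14: -1+34=33 d=33 *, l++
l=3 r=14: 0+34=34 d=32 *, l++
l=4 r=14: 7+34=41 d=25 *, l++
l=5 r=14: 13+34=47 d=19 *, l++
l=6 r=14: 15+34=49 d=17 *, l++
l=7 r=14: 17+34=51 d=15 *, l++
l=8 r=14: 23+34=57 d=9 *, l++
l=9 r=14: 26+34=60 d=6 *, l++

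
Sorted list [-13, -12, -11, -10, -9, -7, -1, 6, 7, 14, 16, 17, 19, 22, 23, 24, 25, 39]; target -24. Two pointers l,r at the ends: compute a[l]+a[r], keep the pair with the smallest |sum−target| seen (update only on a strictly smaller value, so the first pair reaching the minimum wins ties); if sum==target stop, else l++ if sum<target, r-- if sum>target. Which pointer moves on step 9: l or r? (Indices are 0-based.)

[0,17] -13+39=26 d=50 * → r--
[0,16] -13+25=12 d=36 * → r--
[0,15] -13+24=11 d=35 * → r--
[0,14] -13+23=10 d=34 * → r--
[0,13] -13+22=9 d=33 * → r--
[0,12] -13+19=6 d=30 * → r--
[0,11] -13+17=4 d=28 * → r--
[0,10] -13+16=3 d=27 * → r--
[0,9] -13+14=1 d=25 * → r--

r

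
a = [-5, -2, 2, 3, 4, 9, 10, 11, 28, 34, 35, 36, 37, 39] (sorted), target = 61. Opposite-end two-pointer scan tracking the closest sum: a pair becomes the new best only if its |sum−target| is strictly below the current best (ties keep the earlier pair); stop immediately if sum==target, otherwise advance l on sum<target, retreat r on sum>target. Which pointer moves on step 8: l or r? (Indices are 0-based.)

l

l=0 r=13: -5+39=34 d=27 *, l++
l=1 r=13: -2+39=37 d=24 *, l++
l=2 r=13: 2+39=41 d=20 *, l++
l=3 r=13: 3+39=42 d=19 *, l++
l=4 r=13: 4+39=43 d=18 *, l++
l=5 r=13: 9+39=48 d=13 *, l++
l=6 r=13: 10+39=49 d=12 *, l++
l=7 r=13: 11+39=50 d=11 *, l++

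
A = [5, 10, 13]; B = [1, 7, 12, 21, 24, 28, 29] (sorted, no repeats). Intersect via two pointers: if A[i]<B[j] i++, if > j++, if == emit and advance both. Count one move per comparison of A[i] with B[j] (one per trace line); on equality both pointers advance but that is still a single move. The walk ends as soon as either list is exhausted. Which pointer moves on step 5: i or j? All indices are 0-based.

[i=0,j=0] 5>1 → j++
[i=0,j=1] 5<7 → i++
[i=1,j=1] 10>7 → j++
[i=1,j=2] 10<12 → i++
[i=2,j=2] 13>12 → j++

j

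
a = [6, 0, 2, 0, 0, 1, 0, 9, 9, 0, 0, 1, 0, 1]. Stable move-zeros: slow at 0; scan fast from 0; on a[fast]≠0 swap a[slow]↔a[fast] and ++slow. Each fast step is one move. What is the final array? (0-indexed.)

[6, 2, 1, 9, 9, 1, 1, 0, 0, 0, 0, 0, 0, 0]

(s=0,f=0) a[fast]=6≠0 swap→a[0]=6 → slow++,fast++
(s=1,f=1) a[fast]=0 → fast++
(s=1,f=2) a[fast]=2≠0 swap→a[1]=2 → slow++,fast++
(s=2,f=3) a[fast]=0 → fast++
(s=2,f=4) a[fast]=0 → fast++
(s=2,f=5) a[fast]=1≠0 swap→a[2]=1 → slow++,fast++
(s=3,f=6) a[fast]=0 → fast++
(s=3,f=7) a[fast]=9≠0 swap→a[3]=9 → slow++,fast++
(s=4,f=8) a[fast]=9≠0 swap→a[4]=9 → slow++,fast++
(s=5,f=9) a[fast]=0 → fast++
(s=5,f=10) a[fast]=0 → fast++
(s=5,f=11) a[fast]=1≠0 swap→a[5]=1 → slow++,fast++
(s=6,f=12) a[fast]=0 → fast++
(s=6,f=13) a[fast]=1≠0 swap→a[6]=1 → slow++,fast++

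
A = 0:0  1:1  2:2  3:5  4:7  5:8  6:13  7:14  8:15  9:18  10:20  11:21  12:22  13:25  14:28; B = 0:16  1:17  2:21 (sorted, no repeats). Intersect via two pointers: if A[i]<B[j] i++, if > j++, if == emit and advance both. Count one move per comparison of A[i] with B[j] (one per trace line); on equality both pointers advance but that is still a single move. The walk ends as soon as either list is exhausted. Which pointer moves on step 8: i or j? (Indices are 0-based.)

[i=0,j=0] 0<16 → i++
[i=1,j=0] 1<16 → i++
[i=2,j=0] 2<16 → i++
[i=3,j=0] 5<16 → i++
[i=4,j=0] 7<16 → i++
[i=5,j=0] 8<16 → i++
[i=6,j=0] 13<16 → i++
[i=7,j=0] 14<16 → i++

i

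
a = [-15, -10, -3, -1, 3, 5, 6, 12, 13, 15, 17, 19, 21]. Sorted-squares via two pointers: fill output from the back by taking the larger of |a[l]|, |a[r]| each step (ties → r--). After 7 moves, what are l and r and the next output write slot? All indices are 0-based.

l=1, r=6, next write slot=5

[0,12] |-15|<=|21| out[12]=441 → r--
[0,11] |-15|<=|19| out[11]=361 → r--
[0,10] |-15|<=|17| out[10]=289 → r--
[0,9] |-15|<=|15| out[9]=225 → r--
[0,8] |-15|>|13| out[8]=225 → l++
[1,8] |-10|<=|13| out[7]=169 → r--
[1,7] |-10|<=|12| out[6]=144 → r--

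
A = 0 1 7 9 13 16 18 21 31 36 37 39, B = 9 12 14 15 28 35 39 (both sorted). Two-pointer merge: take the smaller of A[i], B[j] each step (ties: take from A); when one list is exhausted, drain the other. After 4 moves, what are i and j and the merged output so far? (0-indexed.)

i=4, j=0, merged so far=[0, 1, 7, 9]

i=0 j=0: A[i]=0<=B[j]=9 take 0, i++
i=1 j=0: A[i]=1<=B[j]=9 take 1, i++
i=2 j=0: A[i]=7<=B[j]=9 take 7, i++
i=3 j=0: A[i]=9<=B[j]=9 take 9, i++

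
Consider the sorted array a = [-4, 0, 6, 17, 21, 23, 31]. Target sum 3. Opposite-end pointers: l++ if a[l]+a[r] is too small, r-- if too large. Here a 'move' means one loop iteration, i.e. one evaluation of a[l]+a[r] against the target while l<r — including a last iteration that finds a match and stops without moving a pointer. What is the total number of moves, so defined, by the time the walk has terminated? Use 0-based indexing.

[0,6] -4+31=27 >3 → r--
[0,5] -4+23=19 >3 → r--
[0,4] -4+21=17 >3 → r--
[0,3] -4+17=13 >3 → r--
[0,2] -4+6=2 <3 → l++
[1,2] 0+6=6 >3 → r--

6 moves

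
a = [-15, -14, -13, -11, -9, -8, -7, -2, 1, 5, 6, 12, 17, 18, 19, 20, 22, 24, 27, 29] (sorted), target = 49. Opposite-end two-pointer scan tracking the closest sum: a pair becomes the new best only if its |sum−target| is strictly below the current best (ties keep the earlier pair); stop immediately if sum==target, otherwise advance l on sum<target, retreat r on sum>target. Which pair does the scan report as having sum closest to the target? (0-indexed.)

l=0 r=19: -15+29=14 d=35 *, l++
l=1 r=19: -14+29=15 d=34 *, l++
l=2 r=19: -13+29=16 d=33 *, l++
l=3 r=19: -11+29=18 d=31 *, l++
l=4 r=19: -9+29=20 d=29 *, l++
l=5 r=19: -8+29=21 d=28 *, l++
l=6 r=19: -7+29=22 d=27 *, l++
l=7 r=19: -2+29=27 d=22 *, l++
l=8 r=19: 1+29=30 d=19 *, l++
l=9 r=19: 5+29=34 d=15 *, l++
l=10 r=19: 6+29=35 d=14 *, l++
l=11 r=19: 12+29=41 d=8 *, l++
l=12 r=19: 17+29=46 d=3 *, l++
l=13 r=19: 18+29=47 d=2 *, l++
l=14 r=19: 19+29=48 d=1 *, l++
l=15 r=19: 20+29=49 d=0 *, stop

pair (20, 29) with sum 49 (|Δ|=0)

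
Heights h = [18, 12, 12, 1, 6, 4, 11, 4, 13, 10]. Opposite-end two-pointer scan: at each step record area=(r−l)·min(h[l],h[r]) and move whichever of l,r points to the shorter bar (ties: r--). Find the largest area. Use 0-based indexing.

[0,9] min(18,10)*9=90 best=90 * → r--
[0,8] min(18,13)*8=104 best=104 * → r--
[0,7] min(18,4)*7=28 best=104 → r--
[0,6] min(18,11)*6=66 best=104 → r--
[0,5] min(18,4)*5=20 best=104 → r--
[0,4] min(18,6)*4=24 best=104 → r--
[0,3] min(18,1)*3=3 best=104 → r--
[0,2] min(18,12)*2=24 best=104 → r--
[0,1] min(18,12)*1=12 best=104 → r--

max area = 104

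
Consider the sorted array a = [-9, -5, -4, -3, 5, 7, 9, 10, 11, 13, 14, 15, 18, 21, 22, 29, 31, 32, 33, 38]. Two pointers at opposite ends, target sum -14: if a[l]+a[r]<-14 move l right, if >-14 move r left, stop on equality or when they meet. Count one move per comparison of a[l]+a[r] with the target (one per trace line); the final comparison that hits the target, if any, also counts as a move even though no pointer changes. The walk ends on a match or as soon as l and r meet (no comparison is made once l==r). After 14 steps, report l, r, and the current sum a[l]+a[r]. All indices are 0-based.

l=0 r=19: -9+38=29 >-14, r--
l=0 r=18: -9+33=24 >-14, r--
l=0 r=17: -9+32=23 >-14, r--
l=0 r=16: -9+31=22 >-14, r--
l=0 r=15: -9+29=20 >-14, r--
l=0 r=14: -9+22=13 >-14, r--
l=0 r=13: -9+21=12 >-14, r--
l=0 r=12: -9+18=9 >-14, r--
l=0 r=11: -9+15=6 >-14, r--
l=0 r=10: -9+14=5 >-14, r--
l=0 r=9: -9+13=4 >-14, r--
l=0 r=8: -9+11=2 >-14, r--
l=0 r=7: -9+10=1 >-14, r--
l=0 r=6: -9+9=0 >-14, r--

l=0, r=5, sum=-2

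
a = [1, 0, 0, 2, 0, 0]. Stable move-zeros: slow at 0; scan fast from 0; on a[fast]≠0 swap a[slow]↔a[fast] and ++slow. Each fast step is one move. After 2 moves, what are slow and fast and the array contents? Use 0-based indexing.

slow=1, fast=2, a=[1, 0, 0, 2, 0, 0]

slow=0 fast=0: a[fast]=1≠0 swap→a[0]=1, slow++,fast++
slow=1 fast=1: a[fast]=0, fast++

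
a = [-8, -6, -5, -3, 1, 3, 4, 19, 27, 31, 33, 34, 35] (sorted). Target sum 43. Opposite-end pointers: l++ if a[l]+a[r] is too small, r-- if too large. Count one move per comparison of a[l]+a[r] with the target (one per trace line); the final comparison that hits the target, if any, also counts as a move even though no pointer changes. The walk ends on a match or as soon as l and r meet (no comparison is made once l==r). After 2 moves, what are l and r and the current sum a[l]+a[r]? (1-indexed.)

l=3, r=13, sum=30

l=1 r=13: -8+35=27 <43, l++
l=2 r=13: -6+35=29 <43, l++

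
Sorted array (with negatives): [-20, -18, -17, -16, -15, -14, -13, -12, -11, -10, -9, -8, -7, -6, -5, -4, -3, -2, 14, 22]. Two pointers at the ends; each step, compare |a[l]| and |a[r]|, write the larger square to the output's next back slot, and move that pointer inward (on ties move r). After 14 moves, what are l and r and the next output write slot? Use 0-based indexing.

[0,19] |-20|<=|22| out[19]=484 → r--
[0,18] |-20|>|14| out[18]=400 → l++
[1,18] |-18|>|14| out[17]=324 → l++
[2,18] |-17|>|14| out[16]=289 → l++
[3,18] |-16|>|14| out[15]=256 → l++
[4,18] |-15|>|14| out[14]=225 → l++
[5,18] |-14|<=|14| out[13]=196 → r--
[5,17] |-14|>|-2| out[12]=196 → l++
[6,17] |-13|>|-2| out[11]=169 → l++
[7,17] |-12|>|-2| out[10]=144 → l++
[8,17] |-11|>|-2| out[9]=121 → l++
[9,17] |-10|>|-2| out[8]=100 → l++
[10,17] |-9|>|-2| out[7]=81 → l++
[11,17] |-8|>|-2| out[6]=64 → l++

l=12, r=17, next write slot=5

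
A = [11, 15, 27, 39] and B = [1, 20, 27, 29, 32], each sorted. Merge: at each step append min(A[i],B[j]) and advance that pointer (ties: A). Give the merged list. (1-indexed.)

i=1 j=1: A[i]=11>B[j]=1 take 1, j++
i=1 j=2: A[i]=11<=B[j]=20 take 11, i++
i=2 j=2: A[i]=15<=B[j]=20 take 15, i++
i=3 j=2: A[i]=27>B[j]=20 take 20, j++
i=3 j=3: A[i]=27<=B[j]=27 take 27, i++
i=4 j=3: A[i]=39>B[j]=27 take 27, j++
i=4 j=4: A[i]=39>B[j]=29 take 29, j++
i=4 j=5: A[i]=39>B[j]=32 take 32, j++
i=4 j=6: B done, take A[i]=39, i++

[1, 11, 15, 20, 27, 27, 29, 32, 39]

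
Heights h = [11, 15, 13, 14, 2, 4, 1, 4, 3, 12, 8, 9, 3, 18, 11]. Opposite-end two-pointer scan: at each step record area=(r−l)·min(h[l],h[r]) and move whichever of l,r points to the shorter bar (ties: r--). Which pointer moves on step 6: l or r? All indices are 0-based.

l

l=0 r=14: min(11,11)*14=154 best=154 *, r--
l=0 r=13: min(11,18)*13=143 best=154, l++
l=1 r=13: min(15,18)*12=180 best=180 *, l++
l=2 r=13: min(13,18)*11=143 best=180, l++
l=3 r=13: min(14,18)*10=140 best=180, l++
l=4 r=13: min(2,18)*9=18 best=180, l++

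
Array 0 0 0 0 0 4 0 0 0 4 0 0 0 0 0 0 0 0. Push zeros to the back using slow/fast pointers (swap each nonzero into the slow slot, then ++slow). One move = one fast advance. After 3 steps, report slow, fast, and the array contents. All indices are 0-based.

slow=0, fast=3, a=[0, 0, 0, 0, 0, 4, 0, 0, 0, 4, 0, 0, 0, 0, 0, 0, 0, 0]

slow=0 fast=0: a[fast]=0, fast++
slow=0 fast=1: a[fast]=0, fast++
slow=0 fast=2: a[fast]=0, fast++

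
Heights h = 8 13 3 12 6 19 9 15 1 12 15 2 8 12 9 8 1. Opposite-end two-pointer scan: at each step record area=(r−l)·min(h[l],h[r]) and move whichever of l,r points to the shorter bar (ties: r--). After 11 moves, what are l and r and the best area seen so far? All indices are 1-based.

l=1 r=17: min(8,1)*16=16 best=16 *, r--
l=1 r=16: min(8,8)*15=120 best=120 *, r--
l=1 r=15: min(8,9)*14=112 best=120, l++
l=2 r=15: min(13,9)*13=117 best=120, r--
l=2 r=14: min(13,12)*12=144 best=144 *, r--
l=2 r=13: min(13,8)*11=88 best=144, r--
l=2 r=12: min(13,2)*10=20 best=144, r--
l=2 r=11: min(13,15)*9=117 best=144, l++
l=3 r=11: min(3,15)*8=24 best=144, l++
l=4 r=11: min(12,15)*7=84 best=144, l++
l=5 r=11: min(6,15)*6=36 best=144, l++

l=6, r=11, best area=144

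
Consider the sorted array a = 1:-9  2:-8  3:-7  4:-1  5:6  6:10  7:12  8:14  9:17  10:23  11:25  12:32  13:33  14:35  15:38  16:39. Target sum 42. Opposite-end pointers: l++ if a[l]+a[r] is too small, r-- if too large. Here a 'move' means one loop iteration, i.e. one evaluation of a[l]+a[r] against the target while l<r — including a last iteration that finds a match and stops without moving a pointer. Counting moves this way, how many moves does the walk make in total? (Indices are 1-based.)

[1,16] -9+39=30 <42 → l++
[2,16] -8+39=31 <42 → l++
[3,16] -7+39=32 <42 → l++
[4,16] -1+39=38 <42 → l++
[5,16] 6+39=45 >42 → r--
[5,15] 6+38=44 >42 → r--
[5,14] 6+35=41 <42 → l++
[6,14] 10+35=45 >42 → r--
[6,13] 10+33=43 >42 → r--
[6,12] 10+32=42 → found

10 moves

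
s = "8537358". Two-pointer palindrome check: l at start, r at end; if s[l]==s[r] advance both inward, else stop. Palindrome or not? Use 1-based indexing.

palindrome

[1,7] '8'=='8' → l++,r--
[2,6] '5'=='5' → l++,r--
[3,5] '3'=='3' → l++,r--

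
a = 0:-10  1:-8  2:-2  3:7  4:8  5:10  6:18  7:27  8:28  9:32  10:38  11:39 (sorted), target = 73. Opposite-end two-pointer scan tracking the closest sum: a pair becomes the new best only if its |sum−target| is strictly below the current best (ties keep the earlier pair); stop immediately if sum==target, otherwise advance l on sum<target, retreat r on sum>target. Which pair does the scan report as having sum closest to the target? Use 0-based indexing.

pair (32, 39) with sum 71 (|Δ|=2)

[0,11] -10+39=29 d=44 * → l++
[1,11] -8+39=31 d=42 * → l++
[2,11] -2+39=37 d=36 * → l++
[3,11] 7+39=46 d=27 * → l++
[4,11] 8+39=47 d=26 * → l++
[5,11] 10+39=49 d=24 * → l++
[6,11] 18+39=57 d=16 * → l++
[7,11] 27+39=66 d=7 * → l++
[8,11] 28+39=67 d=6 * → l++
[9,11] 32+39=71 d=2 * → l++
[10,11] 38+39=77 d=4 → r--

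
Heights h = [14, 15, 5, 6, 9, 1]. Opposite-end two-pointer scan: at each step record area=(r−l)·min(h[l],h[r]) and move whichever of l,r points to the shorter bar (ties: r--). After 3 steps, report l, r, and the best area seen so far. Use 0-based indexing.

l=0, r=2, best area=36

l=0 r=5: min(14,1)*5=5 best=5 *, r--
l=0 r=4: min(14,9)*4=36 best=36 *, r--
l=0 r=3: min(14,6)*3=18 best=36, r--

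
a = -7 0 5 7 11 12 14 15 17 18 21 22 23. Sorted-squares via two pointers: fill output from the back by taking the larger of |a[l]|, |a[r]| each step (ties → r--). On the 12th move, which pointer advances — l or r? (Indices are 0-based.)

[0,12] |-7|<=|23| out[12]=529 → r--
[0,11] |-7|<=|22| out[11]=484 → r--
[0,10] |-7|<=|21| out[10]=441 → r--
[0,9] |-7|<=|18| out[9]=324 → r--
[0,8] |-7|<=|17| out[8]=289 → r--
[0,7] |-7|<=|15| out[7]=225 → r--
[0,6] |-7|<=|14| out[6]=196 → r--
[0,5] |-7|<=|12| out[5]=144 → r--
[0,4] |-7|<=|11| out[4]=121 → r--
[0,3] |-7|<=|7| out[3]=49 → r--
[0,2] |-7|>|5| out[2]=49 → l++
[1,2] |0|<=|5| out[1]=25 → r--

r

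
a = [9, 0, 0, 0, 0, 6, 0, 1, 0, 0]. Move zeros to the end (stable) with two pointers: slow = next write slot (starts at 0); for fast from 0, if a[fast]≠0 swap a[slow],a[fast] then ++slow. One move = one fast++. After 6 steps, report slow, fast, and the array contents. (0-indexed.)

(s=0,f=0) a[fast]=9≠0 swap→a[0]=9 → slow++,fast++
(s=1,f=1) a[fast]=0 → fast++
(s=1,f=2) a[fast]=0 → fast++
(s=1,f=3) a[fast]=0 → fast++
(s=1,f=4) a[fast]=0 → fast++
(s=1,f=5) a[fast]=6≠0 swap→a[1]=6 → slow++,fast++

slow=2, fast=6, a=[9, 6, 0, 0, 0, 0, 0, 1, 0, 0]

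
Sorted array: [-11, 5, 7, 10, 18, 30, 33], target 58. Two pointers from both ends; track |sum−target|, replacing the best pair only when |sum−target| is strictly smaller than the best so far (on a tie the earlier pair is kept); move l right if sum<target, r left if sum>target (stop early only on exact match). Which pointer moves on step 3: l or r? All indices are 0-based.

l=0 r=6: -11+33=22 d=36 *, l++
l=1 r=6: 5+33=38 d=20 *, l++
l=2 r=6: 7+33=40 d=18 *, l++

l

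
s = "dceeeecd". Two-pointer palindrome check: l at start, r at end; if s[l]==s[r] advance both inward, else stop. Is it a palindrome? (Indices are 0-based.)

l=0 r=7: 'd'=='d', l++,r--
l=1 r=6: 'c'=='c', l++,r--
l=2 r=5: 'e'=='e', l++,r--
l=3 r=4: 'e'=='e', l++,r--

palindrome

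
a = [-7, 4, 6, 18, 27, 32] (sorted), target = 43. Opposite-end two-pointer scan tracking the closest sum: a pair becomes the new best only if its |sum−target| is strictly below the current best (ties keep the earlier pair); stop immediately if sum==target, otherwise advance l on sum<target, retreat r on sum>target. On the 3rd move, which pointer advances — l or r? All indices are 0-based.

l

[0,5] -7+32=25 d=18 * → l++
[1,5] 4+32=36 d=7 * → l++
[2,5] 6+32=38 d=5 * → l++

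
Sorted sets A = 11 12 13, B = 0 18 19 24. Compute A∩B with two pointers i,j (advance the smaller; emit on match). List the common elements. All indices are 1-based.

intersection = []

[i=1,j=1] 11>0 → j++
[i=1,j=2] 11<18 → i++
[i=2,j=2] 12<18 → i++
[i=3,j=2] 13<18 → i++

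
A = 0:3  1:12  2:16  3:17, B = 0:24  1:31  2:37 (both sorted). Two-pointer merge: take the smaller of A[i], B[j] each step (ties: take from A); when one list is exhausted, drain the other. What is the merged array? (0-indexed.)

[i=0,j=0] A[i]=3<=B[j]=24 take 3 → i++
[i=1,j=0] A[i]=12<=B[j]=24 take 12 → i++
[i=2,j=0] A[i]=16<=B[j]=24 take 16 → i++
[i=3,j=0] A[i]=17<=B[j]=24 take 17 → i++
[i=4,j=0] A done, take B[j]=24 → j++
[i=4,j=1] A done, take B[j]=31 → j++
[i=4,j=2] A done, take B[j]=37 → j++

[3, 12, 16, 17, 24, 31, 37]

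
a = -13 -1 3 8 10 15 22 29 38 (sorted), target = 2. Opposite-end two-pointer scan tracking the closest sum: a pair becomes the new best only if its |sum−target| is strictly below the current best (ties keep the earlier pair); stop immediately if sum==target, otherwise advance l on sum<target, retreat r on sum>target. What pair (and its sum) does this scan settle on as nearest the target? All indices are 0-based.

l=0 r=8: -13+38=25 d=23 *, r--
l=0 r=7: -13+29=16 d=14 *, r--
l=0 r=6: -13+22=9 d=7 *, r--
l=0 r=5: -13+15=2 d=0 *, stop

pair (-13, 15) with sum 2 (|Δ|=0)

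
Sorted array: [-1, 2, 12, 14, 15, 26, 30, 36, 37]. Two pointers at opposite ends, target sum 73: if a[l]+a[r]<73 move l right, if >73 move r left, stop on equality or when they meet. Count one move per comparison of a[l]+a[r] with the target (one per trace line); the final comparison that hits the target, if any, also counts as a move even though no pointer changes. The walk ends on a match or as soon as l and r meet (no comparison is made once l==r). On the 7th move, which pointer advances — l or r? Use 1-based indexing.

l

l=1 r=9: -1+37=36 <73, l++
l=2 r=9: 2+37=39 <73, l++
l=3 r=9: 12+37=49 <73, l++
l=4 r=9: 14+37=51 <73, l++
l=5 r=9: 15+37=52 <73, l++
l=6 r=9: 26+37=63 <73, l++
l=7 r=9: 30+37=67 <73, l++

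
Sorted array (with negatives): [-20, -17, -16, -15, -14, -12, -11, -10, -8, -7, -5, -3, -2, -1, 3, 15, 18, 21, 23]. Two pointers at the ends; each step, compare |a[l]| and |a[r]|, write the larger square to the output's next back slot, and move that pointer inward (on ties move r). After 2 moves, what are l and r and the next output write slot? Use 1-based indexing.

l=1, r=17, next write slot=17

[1,19] |-20|<=|23| out[19]=529 → r--
[1,18] |-20|<=|21| out[18]=441 → r--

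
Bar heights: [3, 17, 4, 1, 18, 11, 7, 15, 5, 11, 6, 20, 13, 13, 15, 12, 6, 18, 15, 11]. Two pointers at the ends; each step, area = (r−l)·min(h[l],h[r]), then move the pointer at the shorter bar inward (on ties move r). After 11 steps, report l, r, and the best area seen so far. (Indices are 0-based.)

l=0 r=19: min(3,11)*19=57 best=57 *, l++
l=1 r=19: min(17,11)*18=198 best=198 *, r--
l=1 r=18: min(17,15)*17=255 best=255 *, r--
l=1 r=17: min(17,18)*16=272 best=272 *, l++
l=2 r=17: min(4,18)*15=60 best=272, l++
l=3 r=17: min(1,18)*14=14 best=272, l++
l=4 r=17: min(18,18)*13=234 best=272, r--
l=4 r=16: min(18,6)*12=72 best=272, r--
l=4 r=15: min(18,12)*11=132 best=272, r--
l=4 r=14: min(18,15)*10=150 best=272, r--
l=4 r=13: min(18,13)*9=117 best=272, r--

l=4, r=12, best area=272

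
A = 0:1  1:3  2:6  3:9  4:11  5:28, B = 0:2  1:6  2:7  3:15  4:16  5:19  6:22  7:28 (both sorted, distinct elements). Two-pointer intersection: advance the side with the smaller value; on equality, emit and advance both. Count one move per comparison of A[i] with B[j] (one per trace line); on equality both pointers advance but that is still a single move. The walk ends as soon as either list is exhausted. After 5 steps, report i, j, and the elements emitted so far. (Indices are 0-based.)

i=3, j=3, emitted=[6]

i=0 j=0: 1<2, i++
i=1 j=0: 3>2, j++
i=1 j=1: 3<6, i++
i=2 j=1: 6==6 emit, i++,j++
i=3 j=2: 9>7, j++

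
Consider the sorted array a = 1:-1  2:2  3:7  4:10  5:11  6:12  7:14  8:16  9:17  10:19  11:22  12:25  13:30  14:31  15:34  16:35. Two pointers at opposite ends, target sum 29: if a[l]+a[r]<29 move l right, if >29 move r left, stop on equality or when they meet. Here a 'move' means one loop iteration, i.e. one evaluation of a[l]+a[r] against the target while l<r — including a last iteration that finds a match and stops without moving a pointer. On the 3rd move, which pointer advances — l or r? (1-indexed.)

[1,16] -1+35=34 >29 → r--
[1,15] -1+34=33 >29 → r--
[1,14] -1+31=30 >29 → r--

r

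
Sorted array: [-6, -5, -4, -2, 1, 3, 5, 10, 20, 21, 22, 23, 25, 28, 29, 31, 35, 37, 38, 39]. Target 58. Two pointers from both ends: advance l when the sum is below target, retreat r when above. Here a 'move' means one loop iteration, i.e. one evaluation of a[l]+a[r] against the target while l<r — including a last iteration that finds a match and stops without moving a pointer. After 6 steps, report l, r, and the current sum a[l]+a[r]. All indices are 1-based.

l=7, r=20, sum=44

[1,20] -6+39=33 <58 → l++
[2,20] -5+39=34 <58 → l++
[3,20] -4+39=35 <58 → l++
[4,20] -2+39=37 <58 → l++
[5,20] 1+39=40 <58 → l++
[6,20] 3+39=42 <58 → l++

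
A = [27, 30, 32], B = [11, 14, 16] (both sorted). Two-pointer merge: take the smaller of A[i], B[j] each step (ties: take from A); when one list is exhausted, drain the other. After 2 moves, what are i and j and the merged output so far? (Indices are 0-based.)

i=0, j=2, merged so far=[11, 14]

[i=0,j=0] A[i]=27>B[j]=11 take 11 → j++
[i=0,j=1] A[i]=27>B[j]=14 take 14 → j++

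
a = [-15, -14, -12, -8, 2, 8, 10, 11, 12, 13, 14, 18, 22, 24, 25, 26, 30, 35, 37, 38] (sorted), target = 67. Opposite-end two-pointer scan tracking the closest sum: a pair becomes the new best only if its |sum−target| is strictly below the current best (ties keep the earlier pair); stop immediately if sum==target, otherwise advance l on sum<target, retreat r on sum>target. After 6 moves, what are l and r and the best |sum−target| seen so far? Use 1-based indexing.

l=7, r=20, best |Δ|=21

l=1 r=20: -15+38=23 d=44 *, l++
l=2 r=20: -14+38=24 d=43 *, l++
l=3 r=20: -12+38=26 d=41 *, l++
l=4 r=20: -8+38=30 d=37 *, l++
l=5 r=20: 2+38=40 d=27 *, l++
l=6 r=20: 8+38=46 d=21 *, l++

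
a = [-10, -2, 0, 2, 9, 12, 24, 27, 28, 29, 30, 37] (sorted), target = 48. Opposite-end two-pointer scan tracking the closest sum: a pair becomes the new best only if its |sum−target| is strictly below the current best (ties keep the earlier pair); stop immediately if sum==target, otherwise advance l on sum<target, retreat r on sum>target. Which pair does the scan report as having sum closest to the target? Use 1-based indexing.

l=1 r=12: -10+37=27 d=21 *, l++
l=2 r=12: -2+37=35 d=13 *, l++
l=3 r=12: 0+37=37 d=11 *, l++
l=4 r=12: 2+37=39 d=9 *, l++
l=5 r=12: 9+37=46 d=2 *, l++
l=6 r=12: 12+37=49 d=1 *, r--
l=6 r=11: 12+30=42 d=6, l++
l=7 r=11: 24+30=54 d=6, r--
l=7 r=10: 24+29=53 d=5, r--
l=7 r=9: 24+28=52 d=4, r--
l=7 r=8: 24+27=51 d=3, r--

pair (12, 37) with sum 49 (|Δ|=1)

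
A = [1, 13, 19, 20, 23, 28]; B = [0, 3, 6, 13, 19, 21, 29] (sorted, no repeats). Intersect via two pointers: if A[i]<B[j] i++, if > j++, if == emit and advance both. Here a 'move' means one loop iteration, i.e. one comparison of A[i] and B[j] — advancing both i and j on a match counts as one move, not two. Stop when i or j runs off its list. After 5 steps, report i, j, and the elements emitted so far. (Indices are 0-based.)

[i=0,j=0] 1>0 → j++
[i=0,j=1] 1<3 → i++
[i=1,j=1] 13>3 → j++
[i=1,j=2] 13>6 → j++
[i=1,j=3] 13==13 emit → i++,j++

i=2, j=4, emitted=[13]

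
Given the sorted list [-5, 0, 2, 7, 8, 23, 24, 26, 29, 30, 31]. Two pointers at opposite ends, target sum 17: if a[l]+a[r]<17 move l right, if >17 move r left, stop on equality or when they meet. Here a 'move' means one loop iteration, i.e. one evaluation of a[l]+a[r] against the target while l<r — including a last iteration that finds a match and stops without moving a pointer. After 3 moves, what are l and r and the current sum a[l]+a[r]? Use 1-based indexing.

l=1, r=8, sum=21

l=1 r=11: -5+31=26 >17, r--
l=1 r=10: -5+30=25 >17, r--
l=1 r=9: -5+29=24 >17, r--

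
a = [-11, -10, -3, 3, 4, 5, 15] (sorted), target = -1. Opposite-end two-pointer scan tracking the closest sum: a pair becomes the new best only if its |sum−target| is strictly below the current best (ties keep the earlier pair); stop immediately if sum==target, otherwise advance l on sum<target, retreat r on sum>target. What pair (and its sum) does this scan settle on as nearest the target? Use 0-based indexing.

[0,6] -11+15=4 d=5 * → r--
[0,5] -11+5=-6 d=5 → l++
[1,5] -10+5=-5 d=4 * → l++
[2,5] -3+5=2 d=3 * → r--
[2,4] -3+4=1 d=2 * → r--
[2,3] -3+3=0 d=1 * → r--

pair (-3, 3) with sum 0 (|Δ|=1)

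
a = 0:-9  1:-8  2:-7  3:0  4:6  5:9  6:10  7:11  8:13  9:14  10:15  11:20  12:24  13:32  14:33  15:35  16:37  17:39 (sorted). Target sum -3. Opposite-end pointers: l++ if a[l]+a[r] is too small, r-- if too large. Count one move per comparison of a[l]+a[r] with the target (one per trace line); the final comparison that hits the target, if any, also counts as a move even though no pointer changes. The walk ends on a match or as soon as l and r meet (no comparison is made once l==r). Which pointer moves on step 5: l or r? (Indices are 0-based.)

r

[0,17] -9+39=30 >-3 → r--
[0,16] -9+37=28 >-3 → r--
[0,15] -9+35=26 >-3 → r--
[0,14] -9+33=24 >-3 → r--
[0,13] -9+32=23 >-3 → r--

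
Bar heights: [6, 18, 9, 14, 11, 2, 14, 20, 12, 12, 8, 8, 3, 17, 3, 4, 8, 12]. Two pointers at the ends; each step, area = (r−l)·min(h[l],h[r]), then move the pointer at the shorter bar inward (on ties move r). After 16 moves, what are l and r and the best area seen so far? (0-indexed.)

l=6, r=7, best area=204

l=0 r=17: min(6,12)*17=102 best=102 *, l++
l=1 r=17: min(18,12)*16=192 best=192 *, r--
l=1 r=16: min(18,8)*15=120 best=192, r--
l=1 r=15: min(18,4)*14=56 best=192, r--
l=1 r=14: min(18,3)*13=39 best=192, r--
l=1 r=13: min(18,17)*12=204 best=204 *, r--
l=1 r=12: min(18,3)*11=33 best=204, r--
l=1 r=11: min(18,8)*10=80 best=204, r--
l=1 r=10: min(18,8)*9=72 best=204, r--
l=1 r=9: min(18,12)*8=96 best=204, r--
l=1 r=8: min(18,12)*7=84 best=204, r--
l=1 r=7: min(18,20)*6=108 best=204, l++
l=2 r=7: min(9,20)*5=45 best=204, l++
l=3 r=7: min(14,20)*4=56 best=204, l++
l=4 r=7: min(11,20)*3=33 best=204, l++
l=5 r=7: min(2,20)*2=4 best=204, l++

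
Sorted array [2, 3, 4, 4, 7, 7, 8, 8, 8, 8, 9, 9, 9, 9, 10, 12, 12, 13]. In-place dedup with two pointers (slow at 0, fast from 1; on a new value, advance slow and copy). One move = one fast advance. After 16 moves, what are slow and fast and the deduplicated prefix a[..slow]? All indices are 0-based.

(s=0,f=1) a[fast]=3≠a[slow]=2 write a[1]=3 → slow++,fast++
(s=1,f=2) a[fast]=4≠a[slow]=3 write a[2]=4 → slow++,fast++
(s=2,f=3) a[fast]=4=a[slow] dup → fast++
(s=2,f=4) a[fast]=7≠a[slow]=4 write a[3]=7 → slow++,fast++
(s=3,f=5) a[fast]=7=a[slow] dup → fast++
(s=3,f=6) a[fast]=8≠a[slow]=7 write a[4]=8 → slow++,fast++
(s=4,f=7) a[fast]=8=a[slow] dup → fast++
(s=4,f=8) a[fast]=8=a[slow] dup → fast++
(s=4,f=9) a[fast]=8=a[slow] dup → fast++
(s=4,f=10) a[fast]=9≠a[slow]=8 write a[5]=9 → slow++,fast++
(s=5,f=11) a[fast]=9=a[slow] dup → fast++
(s=5,f=12) a[fast]=9=a[slow] dup → fast++
(s=5,f=13) a[fast]=9=a[slow] dup → fast++
(s=5,f=14) a[fast]=10≠a[slow]=9 write a[6]=10 → slow++,fast++
(s=6,f=15) a[fast]=12≠a[slow]=10 write a[7]=12 → slow++,fast++
(s=7,f=16) a[fast]=12=a[slow] dup → fast++

slow=7, fast=17, prefix=[2, 3, 4, 7, 8, 9, 10, 12]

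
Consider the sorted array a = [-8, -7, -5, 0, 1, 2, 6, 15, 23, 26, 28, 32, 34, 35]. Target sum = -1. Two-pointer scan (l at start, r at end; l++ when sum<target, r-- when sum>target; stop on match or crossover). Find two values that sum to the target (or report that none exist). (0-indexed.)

(-7, 6)

[0,13] -8+35=27 >-1 → r--
[0,12] -8+34=26 >-1 → r--
[0,11] -8+32=24 >-1 → r--
[0,10] -8+28=20 >-1 → r--
[0,9] -8+26=18 >-1 → r--
[0,8] -8+23=15 >-1 → r--
[0,7] -8+15=7 >-1 → r--
[0,6] -8+6=-2 <-1 → l++
[1,6] -7+6=-1 → found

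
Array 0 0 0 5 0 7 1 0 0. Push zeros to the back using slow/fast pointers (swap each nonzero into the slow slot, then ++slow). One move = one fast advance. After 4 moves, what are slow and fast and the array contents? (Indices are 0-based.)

slow=0 fast=0: a[fast]=0, fast++
slow=0 fast=1: a[fast]=0, fast++
slow=0 fast=2: a[fast]=0, fast++
slow=0 fast=3: a[fast]=5≠0 swap→a[0]=5, slow++,fast++

slow=1, fast=4, a=[5, 0, 0, 0, 0, 7, 1, 0, 0]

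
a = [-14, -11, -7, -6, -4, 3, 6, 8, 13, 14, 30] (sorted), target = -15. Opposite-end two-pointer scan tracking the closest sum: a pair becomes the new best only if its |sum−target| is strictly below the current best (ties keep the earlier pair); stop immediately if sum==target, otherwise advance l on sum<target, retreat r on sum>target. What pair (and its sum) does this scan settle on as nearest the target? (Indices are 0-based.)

l=0 r=10: -14+30=16 d=31 *, r--
l=0 r=9: -14+14=0 d=15 *, r--
l=0 r=8: -14+13=-1 d=14 *, r--
l=0 r=7: -14+8=-6 d=9 *, r--
l=0 r=6: -14+6=-8 d=7 *, r--
l=0 r=5: -14+3=-11 d=4 *, r--
l=0 r=4: -14+-4=-18 d=3 *, l++
l=1 r=4: -11+-4=-15 d=0 *, stop

pair (-11, -4) with sum -15 (|Δ|=0)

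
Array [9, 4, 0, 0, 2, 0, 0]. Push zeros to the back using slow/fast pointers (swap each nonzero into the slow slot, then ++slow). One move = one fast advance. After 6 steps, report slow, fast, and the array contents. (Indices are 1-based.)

slow=1 fast=1: a[fast]=9≠0 swap→a[1]=9, slow++,fast++
slow=2 fast=2: a[fast]=4≠0 swap→a[2]=4, slow++,fast++
slow=3 fast=3: a[fast]=0, fast++
slow=3 fast=4: a[fast]=0, fast++
slow=3 fast=5: a[fast]=2≠0 swap→a[3]=2, slow++,fast++
slow=4 fast=6: a[fast]=0, fast++

slow=4, fast=7, a=[9, 4, 2, 0, 0, 0, 0]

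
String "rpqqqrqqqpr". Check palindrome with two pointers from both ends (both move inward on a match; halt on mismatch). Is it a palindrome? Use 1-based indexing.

[1,11] 'r'=='r' → l++,r--
[2,10] 'p'=='p' → l++,r--
[3,9] 'q'=='q' → l++,r--
[4,8] 'q'=='q' → l++,r--
[5,7] 'q'=='q' → l++,r--

palindrome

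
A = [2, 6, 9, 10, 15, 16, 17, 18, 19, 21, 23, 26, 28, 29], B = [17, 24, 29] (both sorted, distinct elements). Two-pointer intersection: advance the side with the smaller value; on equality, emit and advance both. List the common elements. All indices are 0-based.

intersection = [17, 29]

i=0 j=0: 2<17, i++
i=1 j=0: 6<17, i++
i=2 j=0: 9<17, i++
i=3 j=0: 10<17, i++
i=4 j=0: 15<17, i++
i=5 j=0: 16<17, i++
i=6 j=0: 17==17 emit, i++,j++
i=7 j=1: 18<24, i++
i=8 j=1: 19<24, i++
i=9 j=1: 21<24, i++
i=10 j=1: 23<24, i++
i=11 j=1: 26>24, j++
i=11 j=2: 26<29, i++
i=12 j=2: 28<29, i++
i=13 j=2: 29==29 emit, i++,j++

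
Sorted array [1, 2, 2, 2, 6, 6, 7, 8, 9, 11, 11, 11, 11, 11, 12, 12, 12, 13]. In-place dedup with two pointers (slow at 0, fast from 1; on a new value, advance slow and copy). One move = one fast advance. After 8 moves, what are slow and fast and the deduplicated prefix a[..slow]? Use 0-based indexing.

slow=0 fast=1: a[fast]=2≠a[slow]=1 write a[1]=2, slow++,fast++
slow=1 fast=2: a[fast]=2=a[slow] dup, fast++
slow=1 fast=3: a[fast]=2=a[slow] dup, fast++
slow=1 fast=4: a[fast]=6≠a[slow]=2 write a[2]=6, slow++,fast++
slow=2 fast=5: a[fast]=6=a[slow] dup, fast++
slow=2 fast=6: a[fast]=7≠a[slow]=6 write a[3]=7, slow++,fast++
slow=3 fast=7: a[fast]=8≠a[slow]=7 write a[4]=8, slow++,fast++
slow=4 fast=8: a[fast]=9≠a[slow]=8 write a[5]=9, slow++,fast++

slow=5, fast=9, prefix=[1, 2, 6, 7, 8, 9]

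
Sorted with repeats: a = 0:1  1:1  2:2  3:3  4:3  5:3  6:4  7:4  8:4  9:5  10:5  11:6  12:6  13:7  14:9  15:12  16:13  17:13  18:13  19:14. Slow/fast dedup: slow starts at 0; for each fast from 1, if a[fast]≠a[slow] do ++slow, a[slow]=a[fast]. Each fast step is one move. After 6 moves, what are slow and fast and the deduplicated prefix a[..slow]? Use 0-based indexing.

slow=3, fast=7, prefix=[1, 2, 3, 4]

(s=0,f=1) a[fast]=1=a[slow] dup → fast++
(s=0,f=2) a[fast]=2≠a[slow]=1 write a[1]=2 → slow++,fast++
(s=1,f=3) a[fast]=3≠a[slow]=2 write a[2]=3 → slow++,fast++
(s=2,f=4) a[fast]=3=a[slow] dup → fast++
(s=2,f=5) a[fast]=3=a[slow] dup → fast++
(s=2,f=6) a[fast]=4≠a[slow]=3 write a[3]=4 → slow++,fast++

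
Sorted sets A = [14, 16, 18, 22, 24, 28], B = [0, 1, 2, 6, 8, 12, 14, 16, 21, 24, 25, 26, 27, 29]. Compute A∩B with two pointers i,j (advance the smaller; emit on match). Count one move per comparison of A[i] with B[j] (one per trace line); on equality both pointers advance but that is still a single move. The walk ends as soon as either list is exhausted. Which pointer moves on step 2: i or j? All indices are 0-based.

j

[i=0,j=0] 14>0 → j++
[i=0,j=1] 14>1 → j++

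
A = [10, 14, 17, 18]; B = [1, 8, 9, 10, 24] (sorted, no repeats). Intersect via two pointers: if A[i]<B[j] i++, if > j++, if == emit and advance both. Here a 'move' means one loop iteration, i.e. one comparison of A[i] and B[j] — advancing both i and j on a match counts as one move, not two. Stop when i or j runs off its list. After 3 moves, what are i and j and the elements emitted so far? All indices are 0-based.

i=0, j=3, emitted=[]

[i=0,j=0] 10>1 → j++
[i=0,j=1] 10>8 → j++
[i=0,j=2] 10>9 → j++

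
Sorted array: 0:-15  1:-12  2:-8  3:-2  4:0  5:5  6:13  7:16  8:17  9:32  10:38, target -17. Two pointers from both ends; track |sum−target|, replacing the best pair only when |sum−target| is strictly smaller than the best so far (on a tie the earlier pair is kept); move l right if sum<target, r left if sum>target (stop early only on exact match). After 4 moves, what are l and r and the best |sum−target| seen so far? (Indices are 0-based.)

l=0, r=6, best |Δ|=18

l=0 r=10: -15+38=23 d=40 *, r--
l=0 r=9: -15+32=17 d=34 *, r--
l=0 r=8: -15+17=2 d=19 *, r--
l=0 r=7: -15+16=1 d=18 *, r--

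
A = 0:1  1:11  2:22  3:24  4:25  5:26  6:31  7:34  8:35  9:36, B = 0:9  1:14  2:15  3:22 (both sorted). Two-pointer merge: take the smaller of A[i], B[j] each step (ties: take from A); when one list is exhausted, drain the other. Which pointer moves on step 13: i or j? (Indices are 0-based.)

i

i=0 j=0: A[i]=1<=B[j]=9 take 1, i++
i=1 j=0: A[i]=11>B[j]=9 take 9, j++
i=1 j=1: A[i]=11<=B[j]=14 take 11, i++
i=2 j=1: A[i]=22>B[j]=14 take 14, j++
i=2 j=2: A[i]=22>B[j]=15 take 15, j++
i=2 j=3: A[i]=22<=B[j]=22 take 22, i++
i=3 j=3: A[i]=24>B[j]=22 take 22, j++
i=3 j=4: B done, take A[i]=24, i++
i=4 j=4: B done, take A[i]=25, i++
i=5 j=4: B done, take A[i]=26, i++
i=6 j=4: B done, take A[i]=31, i++
i=7 j=4: B done, take A[i]=34, i++
i=8 j=4: B done, take A[i]=35, i++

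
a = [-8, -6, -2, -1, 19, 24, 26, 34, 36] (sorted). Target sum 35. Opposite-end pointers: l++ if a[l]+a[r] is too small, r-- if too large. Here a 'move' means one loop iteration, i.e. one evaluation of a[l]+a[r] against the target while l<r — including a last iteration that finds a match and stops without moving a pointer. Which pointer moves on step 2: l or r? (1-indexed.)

l

[1,9] -8+36=28 <35 → l++
[2,9] -6+36=30 <35 → l++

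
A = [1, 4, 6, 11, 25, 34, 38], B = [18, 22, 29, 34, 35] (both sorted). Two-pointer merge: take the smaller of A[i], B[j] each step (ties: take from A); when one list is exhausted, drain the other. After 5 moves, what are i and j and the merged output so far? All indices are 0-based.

i=4, j=1, merged so far=[1, 4, 6, 11, 18]

i=0 j=0: A[i]=1<=B[j]=18 take 1, i++
i=1 j=0: A[i]=4<=B[j]=18 take 4, i++
i=2 j=0: A[i]=6<=B[j]=18 take 6, i++
i=3 j=0: A[i]=11<=B[j]=18 take 11, i++
i=4 j=0: A[i]=25>B[j]=18 take 18, j++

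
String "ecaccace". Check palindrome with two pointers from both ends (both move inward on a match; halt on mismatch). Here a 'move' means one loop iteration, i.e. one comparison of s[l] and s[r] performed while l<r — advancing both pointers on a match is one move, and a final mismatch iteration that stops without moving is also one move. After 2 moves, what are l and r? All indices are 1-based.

[1,8] 'e'=='e' → l++,r--
[2,7] 'c'=='c' → l++,r--

l=3, r=6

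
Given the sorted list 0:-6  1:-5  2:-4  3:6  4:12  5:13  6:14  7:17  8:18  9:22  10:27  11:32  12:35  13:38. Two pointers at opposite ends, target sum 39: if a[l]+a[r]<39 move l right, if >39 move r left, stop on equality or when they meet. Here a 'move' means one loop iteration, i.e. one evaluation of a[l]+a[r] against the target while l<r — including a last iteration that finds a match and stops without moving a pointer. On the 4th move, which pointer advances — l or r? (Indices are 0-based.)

r

l=0 r=13: -6+38=32 <39, l++
l=1 r=13: -5+38=33 <39, l++
l=2 r=13: -4+38=34 <39, l++
l=3 r=13: 6+38=44 >39, r--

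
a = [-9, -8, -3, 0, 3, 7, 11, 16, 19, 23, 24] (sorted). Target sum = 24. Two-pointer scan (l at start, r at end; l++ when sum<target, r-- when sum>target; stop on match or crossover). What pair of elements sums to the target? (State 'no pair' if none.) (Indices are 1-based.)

[1,11] -9+24=15 <24 → l++
[2,11] -8+24=16 <24 → l++
[3,11] -3+24=21 <24 → l++
[4,11] 0+24=24 → found

(0, 24)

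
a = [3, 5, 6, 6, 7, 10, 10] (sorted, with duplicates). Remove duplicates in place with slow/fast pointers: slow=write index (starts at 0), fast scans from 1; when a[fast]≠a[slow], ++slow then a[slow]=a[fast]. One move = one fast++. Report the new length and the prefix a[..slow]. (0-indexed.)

length 5; prefix = [3, 5, 6, 7, 10]

slow=0 fast=1: a[fast]=5≠a[slow]=3 write a[1]=5, slow++,fast++
slow=1 fast=2: a[fast]=6≠a[slow]=5 write a[2]=6, slow++,fast++
slow=2 fast=3: a[fast]=6=a[slow] dup, fast++
slow=2 fast=4: a[fast]=7≠a[slow]=6 write a[3]=7, slow++,fast++
slow=3 fast=5: a[fast]=10≠a[slow]=7 write a[4]=10, slow++,fast++
slow=4 fast=6: a[fast]=10=a[slow] dup, fast++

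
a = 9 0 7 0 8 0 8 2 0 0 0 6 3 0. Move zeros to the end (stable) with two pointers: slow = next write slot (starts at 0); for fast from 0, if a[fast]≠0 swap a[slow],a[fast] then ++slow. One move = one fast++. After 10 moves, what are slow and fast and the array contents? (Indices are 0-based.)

(s=0,f=0) a[fast]=9≠0 swap→a[0]=9 → slow++,fast++
(s=1,f=1) a[fast]=0 → fast++
(s=1,f=2) a[fast]=7≠0 swap→a[1]=7 → slow++,fast++
(s=2,f=3) a[fast]=0 → fast++
(s=2,f=4) a[fast]=8≠0 swap→a[2]=8 → slow++,fast++
(s=3,f=5) a[fast]=0 → fast++
(s=3,f=6) a[fast]=8≠0 swap→a[3]=8 → slow++,fast++
(s=4,f=7) a[fast]=2≠0 swap→a[4]=2 → slow++,fast++
(s=5,f=8) a[fast]=0 → fast++
(s=5,f=9) a[fast]=0 → fast++

slow=5, fast=10, a=[9, 7, 8, 8, 2, 0, 0, 0, 0, 0, 0, 6, 3, 0]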